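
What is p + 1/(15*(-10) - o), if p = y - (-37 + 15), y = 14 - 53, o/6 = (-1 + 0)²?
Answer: -2653/156 ≈ -17.006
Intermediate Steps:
o = 6 (o = 6*(-1 + 0)² = 6*(-1)² = 6*1 = 6)
y = -39
p = -17 (p = -39 - (-37 + 15) = -39 - 1*(-22) = -39 + 22 = -17)
p + 1/(15*(-10) - o) = -17 + 1/(15*(-10) - 1*6) = -17 + 1/(-150 - 6) = -17 + 1/(-156) = -17 - 1/156 = -2653/156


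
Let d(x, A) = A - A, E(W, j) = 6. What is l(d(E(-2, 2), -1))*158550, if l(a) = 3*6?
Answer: 2853900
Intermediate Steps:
d(x, A) = 0
l(a) = 18
l(d(E(-2, 2), -1))*158550 = 18*158550 = 2853900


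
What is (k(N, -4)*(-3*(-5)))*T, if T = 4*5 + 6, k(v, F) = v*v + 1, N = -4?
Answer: 6630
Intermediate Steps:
k(v, F) = 1 + v**2 (k(v, F) = v**2 + 1 = 1 + v**2)
T = 26 (T = 20 + 6 = 26)
(k(N, -4)*(-3*(-5)))*T = ((1 + (-4)**2)*(-3*(-5)))*26 = ((1 + 16)*15)*26 = (17*15)*26 = 255*26 = 6630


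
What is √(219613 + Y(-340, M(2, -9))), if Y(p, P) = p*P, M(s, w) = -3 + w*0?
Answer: √220633 ≈ 469.72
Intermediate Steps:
M(s, w) = -3 (M(s, w) = -3 + 0 = -3)
Y(p, P) = P*p
√(219613 + Y(-340, M(2, -9))) = √(219613 - 3*(-340)) = √(219613 + 1020) = √220633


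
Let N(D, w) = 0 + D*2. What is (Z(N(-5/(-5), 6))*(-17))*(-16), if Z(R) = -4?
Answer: -1088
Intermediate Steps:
N(D, w) = 2*D (N(D, w) = 0 + 2*D = 2*D)
(Z(N(-5/(-5), 6))*(-17))*(-16) = -4*(-17)*(-16) = 68*(-16) = -1088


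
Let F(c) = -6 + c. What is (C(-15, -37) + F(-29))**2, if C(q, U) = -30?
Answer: 4225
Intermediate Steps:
(C(-15, -37) + F(-29))**2 = (-30 + (-6 - 29))**2 = (-30 - 35)**2 = (-65)**2 = 4225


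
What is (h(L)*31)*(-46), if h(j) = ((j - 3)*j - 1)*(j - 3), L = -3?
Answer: 145452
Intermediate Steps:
h(j) = (-1 + j*(-3 + j))*(-3 + j) (h(j) = ((-3 + j)*j - 1)*(-3 + j) = (j*(-3 + j) - 1)*(-3 + j) = (-1 + j*(-3 + j))*(-3 + j))
(h(L)*31)*(-46) = ((3 + (-3)**3 - 6*(-3)**2 + 8*(-3))*31)*(-46) = ((3 - 27 - 6*9 - 24)*31)*(-46) = ((3 - 27 - 54 - 24)*31)*(-46) = -102*31*(-46) = -3162*(-46) = 145452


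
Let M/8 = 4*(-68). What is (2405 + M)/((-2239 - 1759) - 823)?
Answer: -229/4821 ≈ -0.047500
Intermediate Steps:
M = -2176 (M = 8*(4*(-68)) = 8*(-272) = -2176)
(2405 + M)/((-2239 - 1759) - 823) = (2405 - 2176)/((-2239 - 1759) - 823) = 229/(-3998 - 823) = 229/(-4821) = 229*(-1/4821) = -229/4821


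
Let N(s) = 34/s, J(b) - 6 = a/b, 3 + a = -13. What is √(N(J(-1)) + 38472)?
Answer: √4655299/11 ≈ 196.15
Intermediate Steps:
a = -16 (a = -3 - 13 = -16)
J(b) = 6 - 16/b
√(N(J(-1)) + 38472) = √(34/(6 - 16/(-1)) + 38472) = √(34/(6 - 16*(-1)) + 38472) = √(34/(6 + 16) + 38472) = √(34/22 + 38472) = √(34*(1/22) + 38472) = √(17/11 + 38472) = √(423209/11) = √4655299/11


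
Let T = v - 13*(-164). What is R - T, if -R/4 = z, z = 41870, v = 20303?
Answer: -189915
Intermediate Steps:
R = -167480 (R = -4*41870 = -167480)
T = 22435 (T = 20303 - 13*(-164) = 20303 - 1*(-2132) = 20303 + 2132 = 22435)
R - T = -167480 - 1*22435 = -167480 - 22435 = -189915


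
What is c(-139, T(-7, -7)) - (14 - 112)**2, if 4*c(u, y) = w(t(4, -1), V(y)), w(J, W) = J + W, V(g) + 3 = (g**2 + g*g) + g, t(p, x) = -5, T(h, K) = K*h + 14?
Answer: -30423/4 ≈ -7605.8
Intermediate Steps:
T(h, K) = 14 + K*h
V(g) = -3 + g + 2*g**2 (V(g) = -3 + ((g**2 + g*g) + g) = -3 + ((g**2 + g**2) + g) = -3 + (2*g**2 + g) = -3 + (g + 2*g**2) = -3 + g + 2*g**2)
c(u, y) = -2 + y**2/2 + y/4 (c(u, y) = (-5 + (-3 + y + 2*y**2))/4 = (-8 + y + 2*y**2)/4 = -2 + y**2/2 + y/4)
c(-139, T(-7, -7)) - (14 - 112)**2 = (-2 + (14 - 7*(-7))**2/2 + (14 - 7*(-7))/4) - (14 - 112)**2 = (-2 + (14 + 49)**2/2 + (14 + 49)/4) - 1*(-98)**2 = (-2 + (1/2)*63**2 + (1/4)*63) - 1*9604 = (-2 + (1/2)*3969 + 63/4) - 9604 = (-2 + 3969/2 + 63/4) - 9604 = 7993/4 - 9604 = -30423/4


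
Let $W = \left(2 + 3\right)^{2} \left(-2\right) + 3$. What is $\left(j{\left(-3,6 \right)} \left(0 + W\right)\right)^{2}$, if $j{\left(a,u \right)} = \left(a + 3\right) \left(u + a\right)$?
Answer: $0$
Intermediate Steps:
$j{\left(a,u \right)} = \left(3 + a\right) \left(a + u\right)$
$W = -47$ ($W = 5^{2} \left(-2\right) + 3 = 25 \left(-2\right) + 3 = -50 + 3 = -47$)
$\left(j{\left(-3,6 \right)} \left(0 + W\right)\right)^{2} = \left(\left(\left(-3\right)^{2} + 3 \left(-3\right) + 3 \cdot 6 - 18\right) \left(0 - 47\right)\right)^{2} = \left(\left(9 - 9 + 18 - 18\right) \left(-47\right)\right)^{2} = \left(0 \left(-47\right)\right)^{2} = 0^{2} = 0$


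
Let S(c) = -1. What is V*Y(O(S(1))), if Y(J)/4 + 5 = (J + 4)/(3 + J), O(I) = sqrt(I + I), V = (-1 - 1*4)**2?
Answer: 100*(-4*sqrt(2) + 11*I)/(sqrt(2) - 3*I) ≈ -372.73 - 12.856*I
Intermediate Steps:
V = 25 (V = (-1 - 4)**2 = (-5)**2 = 25)
O(I) = sqrt(2)*sqrt(I) (O(I) = sqrt(2*I) = sqrt(2)*sqrt(I))
Y(J) = -20 + 4*(4 + J)/(3 + J) (Y(J) = -20 + 4*((J + 4)/(3 + J)) = -20 + 4*((4 + J)/(3 + J)) = -20 + 4*(4 + J)/(3 + J))
V*Y(O(S(1))) = 25*(4*(-11 - 4*sqrt(2)*sqrt(-1))/(3 + sqrt(2)*sqrt(-1))) = 25*(4*(-11 - 4*sqrt(2)*I)/(3 + sqrt(2)*I)) = 25*(4*(-11 - 4*I*sqrt(2))/(3 + I*sqrt(2))) = 100*(-11 - 4*I*sqrt(2))/(3 + I*sqrt(2))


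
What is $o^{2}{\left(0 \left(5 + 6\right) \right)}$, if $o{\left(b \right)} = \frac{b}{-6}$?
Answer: $0$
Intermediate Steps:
$o{\left(b \right)} = - \frac{b}{6}$ ($o{\left(b \right)} = b \left(- \frac{1}{6}\right) = - \frac{b}{6}$)
$o^{2}{\left(0 \left(5 + 6\right) \right)} = \left(- \frac{0 \left(5 + 6\right)}{6}\right)^{2} = \left(- \frac{0 \cdot 11}{6}\right)^{2} = \left(\left(- \frac{1}{6}\right) 0\right)^{2} = 0^{2} = 0$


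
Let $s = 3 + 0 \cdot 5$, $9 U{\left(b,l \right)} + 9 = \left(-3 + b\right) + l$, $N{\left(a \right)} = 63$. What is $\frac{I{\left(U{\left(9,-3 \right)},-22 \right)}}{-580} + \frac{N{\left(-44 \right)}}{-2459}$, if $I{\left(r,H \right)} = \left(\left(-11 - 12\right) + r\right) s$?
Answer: $\frac{138049}{1426220} \approx 0.096794$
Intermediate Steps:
$U{\left(b,l \right)} = - \frac{4}{3} + \frac{b}{9} + \frac{l}{9}$ ($U{\left(b,l \right)} = -1 + \frac{\left(-3 + b\right) + l}{9} = -1 + \frac{-3 + b + l}{9} = -1 + \left(- \frac{1}{3} + \frac{b}{9} + \frac{l}{9}\right) = - \frac{4}{3} + \frac{b}{9} + \frac{l}{9}$)
$s = 3$ ($s = 3 + 0 = 3$)
$I{\left(r,H \right)} = -69 + 3 r$ ($I{\left(r,H \right)} = \left(\left(-11 - 12\right) + r\right) 3 = \left(-23 + r\right) 3 = -69 + 3 r$)
$\frac{I{\left(U{\left(9,-3 \right)},-22 \right)}}{-580} + \frac{N{\left(-44 \right)}}{-2459} = \frac{-69 + 3 \left(- \frac{4}{3} + \frac{1}{9} \cdot 9 + \frac{1}{9} \left(-3\right)\right)}{-580} + \frac{63}{-2459} = \left(-69 + 3 \left(- \frac{4}{3} + 1 - \frac{1}{3}\right)\right) \left(- \frac{1}{580}\right) + 63 \left(- \frac{1}{2459}\right) = \left(-69 + 3 \left(- \frac{2}{3}\right)\right) \left(- \frac{1}{580}\right) - \frac{63}{2459} = \left(-69 - 2\right) \left(- \frac{1}{580}\right) - \frac{63}{2459} = \left(-71\right) \left(- \frac{1}{580}\right) - \frac{63}{2459} = \frac{71}{580} - \frac{63}{2459} = \frac{138049}{1426220}$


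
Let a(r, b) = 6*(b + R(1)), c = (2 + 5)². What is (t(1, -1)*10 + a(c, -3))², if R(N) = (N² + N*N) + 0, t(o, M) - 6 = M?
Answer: 1936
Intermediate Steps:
t(o, M) = 6 + M
c = 49 (c = 7² = 49)
R(N) = 2*N² (R(N) = (N² + N²) + 0 = 2*N² + 0 = 2*N²)
a(r, b) = 12 + 6*b (a(r, b) = 6*(b + 2*1²) = 6*(b + 2*1) = 6*(b + 2) = 6*(2 + b) = 12 + 6*b)
(t(1, -1)*10 + a(c, -3))² = ((6 - 1)*10 + (12 + 6*(-3)))² = (5*10 + (12 - 18))² = (50 - 6)² = 44² = 1936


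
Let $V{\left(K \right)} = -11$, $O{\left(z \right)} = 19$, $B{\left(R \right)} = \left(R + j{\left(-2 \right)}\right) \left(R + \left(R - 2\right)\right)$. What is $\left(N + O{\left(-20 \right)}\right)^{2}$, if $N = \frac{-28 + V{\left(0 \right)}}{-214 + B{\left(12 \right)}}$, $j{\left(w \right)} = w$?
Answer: $\frac{625}{4} \approx 156.25$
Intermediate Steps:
$B{\left(R \right)} = \left(-2 + R\right) \left(-2 + 2 R\right)$ ($B{\left(R \right)} = \left(R - 2\right) \left(R + \left(R - 2\right)\right) = \left(-2 + R\right) \left(R + \left(-2 + R\right)\right) = \left(-2 + R\right) \left(-2 + 2 R\right)$)
$N = - \frac{13}{2}$ ($N = \frac{-28 - 11}{-214 + \left(4 - 72 + 2 \cdot 12^{2}\right)} = - \frac{39}{-214 + \left(4 - 72 + 2 \cdot 144\right)} = - \frac{39}{-214 + \left(4 - 72 + 288\right)} = - \frac{39}{-214 + 220} = - \frac{39}{6} = \left(-39\right) \frac{1}{6} = - \frac{13}{2} \approx -6.5$)
$\left(N + O{\left(-20 \right)}\right)^{2} = \left(- \frac{13}{2} + 19\right)^{2} = \left(\frac{25}{2}\right)^{2} = \frac{625}{4}$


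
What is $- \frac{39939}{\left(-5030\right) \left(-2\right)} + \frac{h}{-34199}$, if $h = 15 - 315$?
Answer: $- \frac{1362855861}{344041940} \approx -3.9613$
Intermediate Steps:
$h = -300$ ($h = 15 - 315 = -300$)
$- \frac{39939}{\left(-5030\right) \left(-2\right)} + \frac{h}{-34199} = - \frac{39939}{\left(-5030\right) \left(-2\right)} - \frac{300}{-34199} = - \frac{39939}{10060} - - \frac{300}{34199} = \left(-39939\right) \frac{1}{10060} + \frac{300}{34199} = - \frac{39939}{10060} + \frac{300}{34199} = - \frac{1362855861}{344041940}$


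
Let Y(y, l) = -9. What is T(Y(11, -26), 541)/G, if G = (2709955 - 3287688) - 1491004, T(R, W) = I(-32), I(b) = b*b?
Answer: -1024/2068737 ≈ -0.00049499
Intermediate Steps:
I(b) = b²
T(R, W) = 1024 (T(R, W) = (-32)² = 1024)
G = -2068737 (G = -577733 - 1491004 = -2068737)
T(Y(11, -26), 541)/G = 1024/(-2068737) = 1024*(-1/2068737) = -1024/2068737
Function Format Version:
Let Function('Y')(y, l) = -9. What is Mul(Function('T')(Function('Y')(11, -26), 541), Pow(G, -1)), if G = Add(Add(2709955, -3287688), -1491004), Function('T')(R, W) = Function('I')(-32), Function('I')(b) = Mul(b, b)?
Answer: Rational(-1024, 2068737) ≈ -0.00049499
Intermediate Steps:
Function('I')(b) = Pow(b, 2)
Function('T')(R, W) = 1024 (Function('T')(R, W) = Pow(-32, 2) = 1024)
G = -2068737 (G = Add(-577733, -1491004) = -2068737)
Mul(Function('T')(Function('Y')(11, -26), 541), Pow(G, -1)) = Mul(1024, Pow(-2068737, -1)) = Mul(1024, Rational(-1, 2068737)) = Rational(-1024, 2068737)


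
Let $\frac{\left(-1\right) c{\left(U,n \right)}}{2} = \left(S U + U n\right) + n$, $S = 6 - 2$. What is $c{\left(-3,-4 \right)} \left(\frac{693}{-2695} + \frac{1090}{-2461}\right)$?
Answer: $- \frac{482392}{86135} \approx -5.6004$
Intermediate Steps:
$S = 4$ ($S = 6 - 2 = 4$)
$c{\left(U,n \right)} = - 8 U - 2 n - 2 U n$ ($c{\left(U,n \right)} = - 2 \left(\left(4 U + U n\right) + n\right) = - 2 \left(n + 4 U + U n\right) = - 8 U - 2 n - 2 U n$)
$c{\left(-3,-4 \right)} \left(\frac{693}{-2695} + \frac{1090}{-2461}\right) = \left(\left(-8\right) \left(-3\right) - -8 - \left(-6\right) \left(-4\right)\right) \left(\frac{693}{-2695} + \frac{1090}{-2461}\right) = \left(24 + 8 - 24\right) \left(693 \left(- \frac{1}{2695}\right) + 1090 \left(- \frac{1}{2461}\right)\right) = 8 \left(- \frac{9}{35} - \frac{1090}{2461}\right) = 8 \left(- \frac{60299}{86135}\right) = - \frac{482392}{86135}$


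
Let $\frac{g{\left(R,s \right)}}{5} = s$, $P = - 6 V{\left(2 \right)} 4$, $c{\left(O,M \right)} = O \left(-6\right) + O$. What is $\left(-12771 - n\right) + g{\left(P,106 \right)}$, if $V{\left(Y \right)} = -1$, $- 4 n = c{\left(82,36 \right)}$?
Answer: $- \frac{24687}{2} \approx -12344.0$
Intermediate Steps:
$c{\left(O,M \right)} = - 5 O$ ($c{\left(O,M \right)} = - 6 O + O = - 5 O$)
$n = \frac{205}{2}$ ($n = - \frac{\left(-5\right) 82}{4} = \left(- \frac{1}{4}\right) \left(-410\right) = \frac{205}{2} \approx 102.5$)
$P = 24$ ($P = \left(-6\right) \left(-1\right) 4 = 6 \cdot 4 = 24$)
$g{\left(R,s \right)} = 5 s$
$\left(-12771 - n\right) + g{\left(P,106 \right)} = \left(-12771 - \frac{205}{2}\right) + 5 \cdot 106 = \left(-12771 - \frac{205}{2}\right) + 530 = - \frac{25747}{2} + 530 = - \frac{24687}{2}$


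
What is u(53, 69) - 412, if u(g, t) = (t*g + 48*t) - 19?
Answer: 6538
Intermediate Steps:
u(g, t) = -19 + 48*t + g*t (u(g, t) = (g*t + 48*t) - 19 = (48*t + g*t) - 19 = -19 + 48*t + g*t)
u(53, 69) - 412 = (-19 + 48*69 + 53*69) - 412 = (-19 + 3312 + 3657) - 412 = 6950 - 412 = 6538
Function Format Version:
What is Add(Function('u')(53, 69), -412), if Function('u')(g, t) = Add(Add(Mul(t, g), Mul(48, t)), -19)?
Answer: 6538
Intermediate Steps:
Function('u')(g, t) = Add(-19, Mul(48, t), Mul(g, t)) (Function('u')(g, t) = Add(Add(Mul(g, t), Mul(48, t)), -19) = Add(Add(Mul(48, t), Mul(g, t)), -19) = Add(-19, Mul(48, t), Mul(g, t)))
Add(Function('u')(53, 69), -412) = Add(Add(-19, Mul(48, 69), Mul(53, 69)), -412) = Add(Add(-19, 3312, 3657), -412) = Add(6950, -412) = 6538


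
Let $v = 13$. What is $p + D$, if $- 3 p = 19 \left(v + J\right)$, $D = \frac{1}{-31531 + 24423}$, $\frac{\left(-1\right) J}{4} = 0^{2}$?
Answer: $- \frac{1755679}{21324} \approx -82.333$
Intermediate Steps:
$J = 0$ ($J = - 4 \cdot 0^{2} = \left(-4\right) 0 = 0$)
$D = - \frac{1}{7108}$ ($D = \frac{1}{-7108} = - \frac{1}{7108} \approx -0.00014069$)
$p = - \frac{247}{3}$ ($p = - \frac{19 \left(13 + 0\right)}{3} = - \frac{19 \cdot 13}{3} = \left(- \frac{1}{3}\right) 247 = - \frac{247}{3} \approx -82.333$)
$p + D = - \frac{247}{3} - \frac{1}{7108} = - \frac{1755679}{21324}$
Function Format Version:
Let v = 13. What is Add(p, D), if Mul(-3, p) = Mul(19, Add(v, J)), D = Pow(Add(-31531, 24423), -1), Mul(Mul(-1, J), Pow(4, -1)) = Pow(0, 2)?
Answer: Rational(-1755679, 21324) ≈ -82.333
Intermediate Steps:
J = 0 (J = Mul(-4, Pow(0, 2)) = Mul(-4, 0) = 0)
D = Rational(-1, 7108) (D = Pow(-7108, -1) = Rational(-1, 7108) ≈ -0.00014069)
p = Rational(-247, 3) (p = Mul(Rational(-1, 3), Mul(19, Add(13, 0))) = Mul(Rational(-1, 3), Mul(19, 13)) = Mul(Rational(-1, 3), 247) = Rational(-247, 3) ≈ -82.333)
Add(p, D) = Add(Rational(-247, 3), Rational(-1, 7108)) = Rational(-1755679, 21324)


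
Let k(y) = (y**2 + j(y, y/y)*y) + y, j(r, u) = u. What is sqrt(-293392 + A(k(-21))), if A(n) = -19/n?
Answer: 13*I*sqrt(765597)/21 ≈ 541.66*I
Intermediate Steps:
k(y) = y**2 + 2*y (k(y) = (y**2 + (y/y)*y) + y = (y**2 + 1*y) + y = (y**2 + y) + y = (y + y**2) + y = y**2 + 2*y)
sqrt(-293392 + A(k(-21))) = sqrt(-293392 - 19*(-1/(21*(2 - 21)))) = sqrt(-293392 - 19/((-21*(-19)))) = sqrt(-293392 - 19/399) = sqrt(-293392 - 19*1/399) = sqrt(-293392 - 1/21) = sqrt(-6161233/21) = 13*I*sqrt(765597)/21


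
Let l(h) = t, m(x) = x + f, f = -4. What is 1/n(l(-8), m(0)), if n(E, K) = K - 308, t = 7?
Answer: -1/312 ≈ -0.0032051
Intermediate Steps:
m(x) = -4 + x (m(x) = x - 4 = -4 + x)
l(h) = 7
n(E, K) = -308 + K
1/n(l(-8), m(0)) = 1/(-308 + (-4 + 0)) = 1/(-308 - 4) = 1/(-312) = -1/312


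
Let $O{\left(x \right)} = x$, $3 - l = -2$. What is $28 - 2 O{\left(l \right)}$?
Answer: $18$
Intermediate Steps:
$l = 5$ ($l = 3 - -2 = 3 + 2 = 5$)
$28 - 2 O{\left(l \right)} = 28 - 10 = 18$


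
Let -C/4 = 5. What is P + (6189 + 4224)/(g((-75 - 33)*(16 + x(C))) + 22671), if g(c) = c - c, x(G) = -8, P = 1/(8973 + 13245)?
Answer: 25708745/55967142 ≈ 0.45935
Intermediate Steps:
P = 1/22218 ≈ 4.5009e-5
C = -20 (C = -4*5 = -20)
g(c) = 0
P + (6189 + 4224)/(g((-75 - 33)*(16 + x(C))) + 22671) = 1/22218 + (6189 + 4224)/(0 + 22671) = 1/22218 + 10413/22671 = 1/22218 + 10413*(1/22671) = 1/22218 + 1157/2519 = 25708745/55967142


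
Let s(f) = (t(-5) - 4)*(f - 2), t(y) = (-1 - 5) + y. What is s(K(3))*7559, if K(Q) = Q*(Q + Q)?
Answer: -1814160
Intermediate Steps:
t(y) = -6 + y
K(Q) = 2*Q**2 (K(Q) = Q*(2*Q) = 2*Q**2)
s(f) = 30 - 15*f (s(f) = ((-6 - 5) - 4)*(f - 2) = (-11 - 4)*(-2 + f) = -15*(-2 + f) = 30 - 15*f)
s(K(3))*7559 = (30 - 30*3**2)*7559 = (30 - 30*9)*7559 = (30 - 15*18)*7559 = (30 - 270)*7559 = -240*7559 = -1814160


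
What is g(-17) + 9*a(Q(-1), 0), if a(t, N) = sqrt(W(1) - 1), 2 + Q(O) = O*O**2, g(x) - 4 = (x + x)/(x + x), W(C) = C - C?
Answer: 5 + 9*I ≈ 5.0 + 9.0*I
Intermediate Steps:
W(C) = 0
g(x) = 5 (g(x) = 4 + (x + x)/(x + x) = 4 + (2*x)/((2*x)) = 4 + (2*x)*(1/(2*x)) = 4 + 1 = 5)
Q(O) = -2 + O**3 (Q(O) = -2 + O*O**2 = -2 + O**3)
a(t, N) = I (a(t, N) = sqrt(0 - 1) = sqrt(-1) = I)
g(-17) + 9*a(Q(-1), 0) = 5 + 9*I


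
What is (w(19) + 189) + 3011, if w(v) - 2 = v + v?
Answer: 3240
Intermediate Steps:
w(v) = 2 + 2*v (w(v) = 2 + (v + v) = 2 + 2*v)
(w(19) + 189) + 3011 = ((2 + 2*19) + 189) + 3011 = ((2 + 38) + 189) + 3011 = (40 + 189) + 3011 = 229 + 3011 = 3240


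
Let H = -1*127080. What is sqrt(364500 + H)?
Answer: 6*sqrt(6595) ≈ 487.26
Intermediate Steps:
H = -127080
sqrt(364500 + H) = sqrt(364500 - 127080) = sqrt(237420) = 6*sqrt(6595)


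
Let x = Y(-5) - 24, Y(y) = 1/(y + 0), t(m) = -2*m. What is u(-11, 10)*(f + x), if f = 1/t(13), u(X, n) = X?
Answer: 34661/130 ≈ 266.62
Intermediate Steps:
Y(y) = 1/y
f = -1/26 (f = 1/(-2*13) = 1/(-26) = -1/26 ≈ -0.038462)
x = -121/5 (x = 1/(-5) - 24 = -⅕ - 24 = -121/5 ≈ -24.200)
u(-11, 10)*(f + x) = -11*(-1/26 - 121/5) = -11*(-3151/130) = 34661/130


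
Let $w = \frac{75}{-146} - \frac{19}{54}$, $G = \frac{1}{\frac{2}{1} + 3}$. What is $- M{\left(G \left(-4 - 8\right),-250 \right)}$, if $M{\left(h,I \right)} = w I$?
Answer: $- \frac{426500}{1971} \approx -216.39$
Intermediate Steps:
$G = \frac{1}{5}$ ($G = \frac{1}{2 \cdot 1 + 3} = \frac{1}{2 + 3} = \frac{1}{5} \approx 0.2$)
$w = - \frac{1706}{1971}$ ($w = 75 \left(- \frac{1}{146}\right) - \frac{19}{54} = - \frac{75}{146} - \frac{19}{54} = - \frac{1706}{1971} \approx -0.86555$)
$M{\left(h,I \right)} = - \frac{1706 I}{1971}$
$- M{\left(G \left(-4 - 8\right),-250 \right)} = - \frac{\left(-1706\right) \left(-250\right)}{1971} = \left(-1\right) \frac{426500}{1971} = - \frac{426500}{1971}$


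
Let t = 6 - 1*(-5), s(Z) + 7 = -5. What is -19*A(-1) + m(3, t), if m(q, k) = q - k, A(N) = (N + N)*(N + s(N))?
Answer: -502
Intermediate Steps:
s(Z) = -12 (s(Z) = -7 - 5 = -12)
A(N) = 2*N*(-12 + N) (A(N) = (N + N)*(N - 12) = (2*N)*(-12 + N) = 2*N*(-12 + N))
t = 11 (t = 6 + 5 = 11)
-19*A(-1) + m(3, t) = -38*(-1)*(-12 - 1) + (3 - 1*11) = -38*(-1)*(-13) + (3 - 11) = -19*26 - 8 = -494 - 8 = -502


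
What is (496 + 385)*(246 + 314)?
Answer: 493360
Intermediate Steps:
(496 + 385)*(246 + 314) = 881*560 = 493360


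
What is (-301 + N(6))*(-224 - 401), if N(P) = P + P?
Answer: 180625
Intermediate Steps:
N(P) = 2*P
(-301 + N(6))*(-224 - 401) = (-301 + 2*6)*(-224 - 401) = (-301 + 12)*(-625) = -289*(-625) = 180625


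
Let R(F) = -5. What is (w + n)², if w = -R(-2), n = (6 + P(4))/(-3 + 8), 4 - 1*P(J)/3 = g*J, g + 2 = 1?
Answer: 121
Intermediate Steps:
g = -1 (g = -2 + 1 = -1)
P(J) = 12 + 3*J (P(J) = 12 - (-3)*J = 12 + 3*J)
n = 6 (n = (6 + (12 + 3*4))/(-3 + 8) = (6 + (12 + 12))/5 = (6 + 24)*(⅕) = 30*(⅕) = 6)
w = 5 (w = -1*(-5) = 5)
(w + n)² = (5 + 6)² = 11² = 121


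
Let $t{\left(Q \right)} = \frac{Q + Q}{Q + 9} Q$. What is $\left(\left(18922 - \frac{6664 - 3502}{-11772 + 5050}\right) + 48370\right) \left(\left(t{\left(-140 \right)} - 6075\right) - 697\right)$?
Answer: $- \frac{209508501955676}{440291} \approx -4.7584 \cdot 10^{8}$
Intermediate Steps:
$t{\left(Q \right)} = \frac{2 Q^{2}}{9 + Q}$ ($t{\left(Q \right)} = \frac{2 Q}{9 + Q} Q = \frac{2 Q^{2}}{9 + Q}$)
$\left(\left(18922 - \frac{6664 - 3502}{-11772 + 5050}\right) + 48370\right) \left(\left(t{\left(-140 \right)} - 6075\right) - 697\right) = \left(\left(18922 - \frac{6664 - 3502}{-11772 + 5050}\right) + 48370\right) \left(\left(\frac{2 \left(-140\right)^{2}}{9 - 140} - 6075\right) - 697\right) = \left(\left(18922 - \frac{3162}{-6722}\right) + 48370\right) \left(\left(2 \cdot 19600 \frac{1}{-131} - 6075\right) - 697\right) = \left(\left(18922 - 3162 \left(- \frac{1}{6722}\right)\right) + 48370\right) \left(\left(2 \cdot 19600 \left(- \frac{1}{131}\right) - 6075\right) - 697\right) = \left(\left(18922 - - \frac{1581}{3361}\right) + 48370\right) \left(\left(- \frac{39200}{131} - 6075\right) - 697\right) = \left(\left(18922 + \frac{1581}{3361}\right) + 48370\right) \left(- \frac{835025}{131} - 697\right) = \left(\frac{63598423}{3361} + 48370\right) \left(- \frac{926332}{131}\right) = \frac{226169993}{3361} \left(- \frac{926332}{131}\right) = - \frac{209508501955676}{440291}$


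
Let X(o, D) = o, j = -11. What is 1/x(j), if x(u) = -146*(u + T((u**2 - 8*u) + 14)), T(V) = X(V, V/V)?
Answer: -1/30952 ≈ -3.2308e-5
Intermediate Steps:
T(V) = V
x(u) = -2044 - 146*u**2 + 1022*u (x(u) = -146*(u + ((u**2 - 8*u) + 14)) = -146*(u + (14 + u**2 - 8*u)) = -146*(14 + u**2 - 7*u) = -2044 - 146*u**2 + 1022*u)
1/x(j) = 1/(-2044 - 146*(-11)**2 + 1022*(-11)) = 1/(-2044 - 146*121 - 11242) = 1/(-2044 - 17666 - 11242) = 1/(-30952) = -1/30952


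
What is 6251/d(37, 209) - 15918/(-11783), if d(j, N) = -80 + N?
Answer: 75708955/1520007 ≈ 49.808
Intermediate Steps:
6251/d(37, 209) - 15918/(-11783) = 6251/(-80 + 209) - 15918/(-11783) = 6251/129 - 15918*(-1/11783) = 6251*(1/129) + 15918/11783 = 6251/129 + 15918/11783 = 75708955/1520007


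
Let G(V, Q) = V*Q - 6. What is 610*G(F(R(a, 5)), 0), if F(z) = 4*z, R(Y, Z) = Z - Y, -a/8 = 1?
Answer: -3660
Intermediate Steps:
a = -8 (a = -8*1 = -8)
G(V, Q) = -6 + Q*V (G(V, Q) = Q*V - 6 = -6 + Q*V)
610*G(F(R(a, 5)), 0) = 610*(-6 + 0*(4*(5 - 1*(-8)))) = 610*(-6 + 0*(4*(5 + 8))) = 610*(-6 + 0*(4*13)) = 610*(-6 + 0*52) = 610*(-6 + 0) = 610*(-6) = -3660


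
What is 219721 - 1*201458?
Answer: 18263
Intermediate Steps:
219721 - 1*201458 = 219721 - 201458 = 18263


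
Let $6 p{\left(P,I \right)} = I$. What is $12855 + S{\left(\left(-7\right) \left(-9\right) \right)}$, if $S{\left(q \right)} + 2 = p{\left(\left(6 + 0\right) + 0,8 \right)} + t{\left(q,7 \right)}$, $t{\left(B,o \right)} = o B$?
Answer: $\frac{39886}{3} \approx 13295.0$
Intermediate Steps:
$p{\left(P,I \right)} = \frac{I}{6}$
$t{\left(B,o \right)} = B o$
$S{\left(q \right)} = - \frac{2}{3} + 7 q$ ($S{\left(q \right)} = -2 + \left(\frac{1}{6} \cdot 8 + q 7\right) = -2 + \left(\frac{4}{3} + 7 q\right) = - \frac{2}{3} + 7 q$)
$12855 + S{\left(\left(-7\right) \left(-9\right) \right)} = 12855 - \left(\frac{2}{3} - 7 \left(\left(-7\right) \left(-9\right)\right)\right) = 12855 + \left(- \frac{2}{3} + 7 \cdot 63\right) = 12855 + \left(- \frac{2}{3} + 441\right) = 12855 + \frac{1321}{3} = \frac{39886}{3}$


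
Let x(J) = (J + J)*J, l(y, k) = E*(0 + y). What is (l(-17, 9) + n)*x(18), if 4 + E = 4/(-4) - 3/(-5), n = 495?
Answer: 1846152/5 ≈ 3.6923e+5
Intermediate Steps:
E = -22/5 (E = -4 + (4/(-4) - 3/(-5)) = -4 + (4*(-1/4) - 3*(-1/5)) = -4 + (-1 + 3/5) = -4 - 2/5 = -22/5 ≈ -4.4000)
l(y, k) = -22*y/5 (l(y, k) = -22*(0 + y)/5 = -22*y/5)
x(J) = 2*J**2 (x(J) = (2*J)*J = 2*J**2)
(l(-17, 9) + n)*x(18) = (-22/5*(-17) + 495)*(2*18**2) = (374/5 + 495)*(2*324) = (2849/5)*648 = 1846152/5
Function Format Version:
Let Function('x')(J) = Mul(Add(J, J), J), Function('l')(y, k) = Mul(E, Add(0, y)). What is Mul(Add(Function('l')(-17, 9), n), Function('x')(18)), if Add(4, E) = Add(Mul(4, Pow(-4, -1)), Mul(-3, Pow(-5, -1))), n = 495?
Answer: Rational(1846152, 5) ≈ 3.6923e+5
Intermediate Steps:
E = Rational(-22, 5) (E = Add(-4, Add(Mul(4, Pow(-4, -1)), Mul(-3, Pow(-5, -1)))) = Add(-4, Add(Mul(4, Rational(-1, 4)), Mul(-3, Rational(-1, 5)))) = Add(-4, Add(-1, Rational(3, 5))) = Add(-4, Rational(-2, 5)) = Rational(-22, 5) ≈ -4.4000)
Function('l')(y, k) = Mul(Rational(-22, 5), y) (Function('l')(y, k) = Mul(Rational(-22, 5), Add(0, y)) = Mul(Rational(-22, 5), y))
Function('x')(J) = Mul(2, Pow(J, 2)) (Function('x')(J) = Mul(Mul(2, J), J) = Mul(2, Pow(J, 2)))
Mul(Add(Function('l')(-17, 9), n), Function('x')(18)) = Mul(Add(Mul(Rational(-22, 5), -17), 495), Mul(2, Pow(18, 2))) = Mul(Add(Rational(374, 5), 495), Mul(2, 324)) = Mul(Rational(2849, 5), 648) = Rational(1846152, 5)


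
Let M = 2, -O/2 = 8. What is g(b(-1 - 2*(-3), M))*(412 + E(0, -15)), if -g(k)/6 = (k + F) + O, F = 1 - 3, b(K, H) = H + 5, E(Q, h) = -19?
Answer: 25938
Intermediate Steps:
O = -16 (O = -2*8 = -16)
b(K, H) = 5 + H
F = -2
g(k) = 108 - 6*k (g(k) = -6*((k - 2) - 16) = -6*((-2 + k) - 16) = -6*(-18 + k) = 108 - 6*k)
g(b(-1 - 2*(-3), M))*(412 + E(0, -15)) = (108 - 6*(5 + 2))*(412 - 19) = (108 - 6*7)*393 = (108 - 42)*393 = 66*393 = 25938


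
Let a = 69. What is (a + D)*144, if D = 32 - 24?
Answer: 11088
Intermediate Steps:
D = 8
(a + D)*144 = (69 + 8)*144 = 77*144 = 11088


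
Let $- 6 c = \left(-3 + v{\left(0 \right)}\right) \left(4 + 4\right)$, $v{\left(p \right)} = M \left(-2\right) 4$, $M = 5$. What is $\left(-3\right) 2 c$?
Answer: $-344$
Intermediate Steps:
$v{\left(p \right)} = -40$ ($v{\left(p \right)} = 5 \left(-2\right) 4 = \left(-10\right) 4 = -40$)
$c = \frac{172}{3}$ ($c = - \frac{\left(-3 - 40\right) \left(4 + 4\right)}{6} = - \frac{\left(-43\right) 8}{6} = \left(- \frac{1}{6}\right) \left(-344\right) = \frac{172}{3} \approx 57.333$)
$\left(-3\right) 2 c = \left(-3\right) 2 \cdot \frac{172}{3} = \left(-6\right) \frac{172}{3} = -344$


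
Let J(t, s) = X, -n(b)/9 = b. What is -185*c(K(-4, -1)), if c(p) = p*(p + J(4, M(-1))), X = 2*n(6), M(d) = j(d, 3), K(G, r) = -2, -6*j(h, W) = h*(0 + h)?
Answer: -40700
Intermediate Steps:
j(h, W) = -h**2/6 (j(h, W) = -h*(0 + h)/6 = -h*h/6 = -h**2/6)
n(b) = -9*b
M(d) = -d**2/6
X = -108 (X = 2*(-9*6) = 2*(-54) = -108)
J(t, s) = -108
c(p) = p*(-108 + p) (c(p) = p*(p - 108) = p*(-108 + p))
-185*c(K(-4, -1)) = -(-370)*(-108 - 2) = -(-370)*(-110) = -185*220 = -40700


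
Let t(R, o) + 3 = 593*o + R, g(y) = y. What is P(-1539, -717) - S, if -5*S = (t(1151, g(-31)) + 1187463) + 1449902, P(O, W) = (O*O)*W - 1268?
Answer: -1697706799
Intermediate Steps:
t(R, o) = -3 + R + 593*o (t(R, o) = -3 + (593*o + R) = -3 + (R + 593*o) = -3 + R + 593*o)
P(O, W) = -1268 + W*O² (P(O, W) = O²*W - 1268 = W*O² - 1268 = -1268 + W*O²)
S = -524026 (S = -(((-3 + 1151 + 593*(-31)) + 1187463) + 1449902)/5 = -(((-3 + 1151 - 18383) + 1187463) + 1449902)/5 = -((-17235 + 1187463) + 1449902)/5 = -(1170228 + 1449902)/5 = -⅕*2620130 = -524026)
P(-1539, -717) - S = (-1268 - 717*(-1539)²) - 1*(-524026) = (-1268 - 717*2368521) + 524026 = (-1268 - 1698229557) + 524026 = -1698230825 + 524026 = -1697706799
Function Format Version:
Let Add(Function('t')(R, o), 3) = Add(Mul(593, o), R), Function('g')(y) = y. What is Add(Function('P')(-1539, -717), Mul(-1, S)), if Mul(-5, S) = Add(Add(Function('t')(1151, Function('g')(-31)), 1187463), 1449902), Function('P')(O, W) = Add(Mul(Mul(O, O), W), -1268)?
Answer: -1697706799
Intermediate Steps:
Function('t')(R, o) = Add(-3, R, Mul(593, o)) (Function('t')(R, o) = Add(-3, Add(Mul(593, o), R)) = Add(-3, Add(R, Mul(593, o))) = Add(-3, R, Mul(593, o)))
Function('P')(O, W) = Add(-1268, Mul(W, Pow(O, 2))) (Function('P')(O, W) = Add(Mul(Pow(O, 2), W), -1268) = Add(Mul(W, Pow(O, 2)), -1268) = Add(-1268, Mul(W, Pow(O, 2))))
S = -524026 (S = Mul(Rational(-1, 5), Add(Add(Add(-3, 1151, Mul(593, -31)), 1187463), 1449902)) = Mul(Rational(-1, 5), Add(Add(Add(-3, 1151, -18383), 1187463), 1449902)) = Mul(Rational(-1, 5), Add(Add(-17235, 1187463), 1449902)) = Mul(Rational(-1, 5), Add(1170228, 1449902)) = Mul(Rational(-1, 5), 2620130) = -524026)
Add(Function('P')(-1539, -717), Mul(-1, S)) = Add(Add(-1268, Mul(-717, Pow(-1539, 2))), Mul(-1, -524026)) = Add(Add(-1268, Mul(-717, 2368521)), 524026) = Add(Add(-1268, -1698229557), 524026) = Add(-1698230825, 524026) = -1697706799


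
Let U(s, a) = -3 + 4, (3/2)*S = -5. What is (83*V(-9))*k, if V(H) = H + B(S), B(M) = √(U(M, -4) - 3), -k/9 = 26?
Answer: 174798 - 19422*I*√2 ≈ 1.748e+5 - 27467.0*I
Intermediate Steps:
k = -234 (k = -9*26 = -234)
S = -10/3 (S = (⅔)*(-5) = -10/3 ≈ -3.3333)
U(s, a) = 1
B(M) = I*√2 (B(M) = √(1 - 3) = √(-2) = I*√2)
V(H) = H + I*√2
(83*V(-9))*k = (83*(-9 + I*√2))*(-234) = (-747 + 83*I*√2)*(-234) = 174798 - 19422*I*√2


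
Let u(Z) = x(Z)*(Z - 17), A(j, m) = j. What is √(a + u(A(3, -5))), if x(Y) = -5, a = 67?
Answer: √137 ≈ 11.705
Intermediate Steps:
u(Z) = 85 - 5*Z (u(Z) = -5*(Z - 17) = -5*(-17 + Z) = 85 - 5*Z)
√(a + u(A(3, -5))) = √(67 + (85 - 5*3)) = √(67 + (85 - 15)) = √(67 + 70) = √137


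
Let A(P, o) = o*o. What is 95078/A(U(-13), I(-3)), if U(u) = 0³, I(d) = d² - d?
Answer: 47539/72 ≈ 660.26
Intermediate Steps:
U(u) = 0
A(P, o) = o²
95078/A(U(-13), I(-3)) = 95078/((-3*(-1 - 3))²) = 95078/((-3*(-4))²) = 95078/(12²) = 95078/144 = 95078*(1/144) = 47539/72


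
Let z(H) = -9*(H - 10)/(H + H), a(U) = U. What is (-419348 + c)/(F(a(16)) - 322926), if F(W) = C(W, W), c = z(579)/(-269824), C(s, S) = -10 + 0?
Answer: 43675959732565/33634450939904 ≈ 1.2985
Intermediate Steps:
z(H) = -9*(-10 + H)/(2*H)
C(s, S) = -10
c = 1707/104152064 (c = (-9/2 + 45/579)/(-269824) = (-9/2 + 45*(1/579))*(-1/269824) = (-9/2 + 15/193)*(-1/269824) = -1707/386*(-1/269824) = 1707/104152064 ≈ 1.6390e-5)
F(W) = -10
(-419348 + c)/(F(a(16)) - 322926) = (-419348 + 1707/104152064)/(-10 - 322926) = -43675959732565/104152064/(-322936) = -43675959732565/104152064*(-1/322936) = 43675959732565/33634450939904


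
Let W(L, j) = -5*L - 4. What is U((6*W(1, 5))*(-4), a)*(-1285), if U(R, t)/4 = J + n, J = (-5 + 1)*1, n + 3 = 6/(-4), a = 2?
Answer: 43690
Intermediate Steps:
W(L, j) = -4 - 5*L
n = -9/2 (n = -3 + 6/(-4) = -3 + 6*(-1/4) = -3 - 3/2 = -9/2 ≈ -4.5000)
J = -4 (J = -4*1 = -4)
U(R, t) = -34 (U(R, t) = 4*(-4 - 9/2) = 4*(-17/2) = -34)
U((6*W(1, 5))*(-4), a)*(-1285) = -34*(-1285) = 43690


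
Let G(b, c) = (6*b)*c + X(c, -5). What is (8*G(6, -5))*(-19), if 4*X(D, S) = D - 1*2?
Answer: 27626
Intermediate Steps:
X(D, S) = -½ + D/4 (X(D, S) = (D - 1*2)/4 = (D - 2)/4 = (-2 + D)/4 = -½ + D/4)
G(b, c) = -½ + c/4 + 6*b*c (G(b, c) = (6*b)*c + (-½ + c/4) = 6*b*c + (-½ + c/4) = -½ + c/4 + 6*b*c)
(8*G(6, -5))*(-19) = (8*(-½ + (¼)*(-5) + 6*6*(-5)))*(-19) = (8*(-½ - 5/4 - 180))*(-19) = (8*(-727/4))*(-19) = -1454*(-19) = 27626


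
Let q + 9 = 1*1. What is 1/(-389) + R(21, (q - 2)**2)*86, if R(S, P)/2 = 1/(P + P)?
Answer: 16677/19450 ≈ 0.85743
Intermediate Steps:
q = -8 (q = -9 + 1*1 = -9 + 1 = -8)
R(S, P) = 1/P (R(S, P) = 2/(P + P) = 2/((2*P)) = 2*(1/(2*P)) = 1/P)
1/(-389) + R(21, (q - 2)**2)*86 = 1/(-389) + 86/(-8 - 2)**2 = -1/389 + 86/(-10)**2 = -1/389 + 86/100 = -1/389 + (1/100)*86 = -1/389 + 43/50 = 16677/19450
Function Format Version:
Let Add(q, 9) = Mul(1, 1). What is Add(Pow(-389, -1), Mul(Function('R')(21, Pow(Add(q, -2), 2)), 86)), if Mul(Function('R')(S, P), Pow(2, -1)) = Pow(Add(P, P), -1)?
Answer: Rational(16677, 19450) ≈ 0.85743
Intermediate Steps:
q = -8 (q = Add(-9, Mul(1, 1)) = Add(-9, 1) = -8)
Function('R')(S, P) = Pow(P, -1) (Function('R')(S, P) = Mul(2, Pow(Add(P, P), -1)) = Mul(2, Pow(Mul(2, P), -1)) = Mul(2, Mul(Rational(1, 2), Pow(P, -1))) = Pow(P, -1))
Add(Pow(-389, -1), Mul(Function('R')(21, Pow(Add(q, -2), 2)), 86)) = Add(Pow(-389, -1), Mul(Pow(Pow(Add(-8, -2), 2), -1), 86)) = Add(Rational(-1, 389), Mul(Pow(Pow(-10, 2), -1), 86)) = Add(Rational(-1, 389), Mul(Pow(100, -1), 86)) = Add(Rational(-1, 389), Mul(Rational(1, 100), 86)) = Add(Rational(-1, 389), Rational(43, 50)) = Rational(16677, 19450)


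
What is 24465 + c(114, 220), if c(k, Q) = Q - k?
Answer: 24571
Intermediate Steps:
24465 + c(114, 220) = 24465 + (220 - 1*114) = 24465 + (220 - 114) = 24465 + 106 = 24571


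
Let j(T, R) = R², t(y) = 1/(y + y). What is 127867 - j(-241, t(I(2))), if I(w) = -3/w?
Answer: 1150802/9 ≈ 1.2787e+5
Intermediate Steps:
t(y) = 1/(2*y)
127867 - j(-241, t(I(2))) = 127867 - (1/(2*((-3/2))))² = 127867 - (1/(2*((-3*½))))² = 127867 - (1/(2*(-3/2)))² = 127867 - ((½)*(-⅔))² = 127867 - (-⅓)² = 127867 - 1*⅑ = 127867 - ⅑ = 1150802/9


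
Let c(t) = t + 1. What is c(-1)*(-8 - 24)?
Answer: 0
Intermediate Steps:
c(t) = 1 + t
c(-1)*(-8 - 24) = (1 - 1)*(-8 - 24) = 0*(-32) = 0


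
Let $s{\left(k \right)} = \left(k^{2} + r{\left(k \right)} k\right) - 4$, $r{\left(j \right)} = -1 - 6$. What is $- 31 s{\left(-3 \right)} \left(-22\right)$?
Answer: $17732$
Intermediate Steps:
$r{\left(j \right)} = -7$ ($r{\left(j \right)} = -1 - 6 = -7$)
$s{\left(k \right)} = -4 + k^{2} - 7 k$ ($s{\left(k \right)} = \left(k^{2} - 7 k\right) - 4 = -4 + k^{2} - 7 k$)
$- 31 s{\left(-3 \right)} \left(-22\right) = - 31 \left(-4 + \left(-3\right)^{2} - -21\right) \left(-22\right) = - 31 \left(-4 + 9 + 21\right) \left(-22\right) = \left(-31\right) 26 \left(-22\right) = \left(-806\right) \left(-22\right) = 17732$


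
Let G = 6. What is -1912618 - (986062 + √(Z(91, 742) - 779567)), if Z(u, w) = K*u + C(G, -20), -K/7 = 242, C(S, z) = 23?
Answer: -2898680 - I*√933698 ≈ -2.8987e+6 - 966.28*I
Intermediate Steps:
K = -1694 (K = -7*242 = -1694)
Z(u, w) = 23 - 1694*u (Z(u, w) = -1694*u + 23 = 23 - 1694*u)
-1912618 - (986062 + √(Z(91, 742) - 779567)) = -1912618 - (986062 + √((23 - 1694*91) - 779567)) = -1912618 - (986062 + √((23 - 154154) - 779567)) = -1912618 - (986062 + √(-154131 - 779567)) = -1912618 - (986062 + √(-933698)) = -1912618 - (986062 + I*√933698) = -1912618 + (-986062 - I*√933698) = -2898680 - I*√933698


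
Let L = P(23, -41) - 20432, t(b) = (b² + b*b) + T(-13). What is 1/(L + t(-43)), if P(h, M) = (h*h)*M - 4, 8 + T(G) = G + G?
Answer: -1/38461 ≈ -2.6000e-5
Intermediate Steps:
T(G) = -8 + 2*G (T(G) = -8 + (G + G) = -8 + 2*G)
t(b) = -34 + 2*b² (t(b) = (b² + b*b) + (-8 + 2*(-13)) = (b² + b²) + (-8 - 26) = 2*b² - 34 = -34 + 2*b²)
P(h, M) = -4 + M*h² (P(h, M) = h²*M - 4 = M*h² - 4 = -4 + M*h²)
L = -42125 (L = (-4 - 41*23²) - 20432 = (-4 - 41*529) - 20432 = (-4 - 21689) - 20432 = -21693 - 20432 = -42125)
1/(L + t(-43)) = 1/(-42125 + (-34 + 2*(-43)²)) = 1/(-42125 + (-34 + 2*1849)) = 1/(-42125 + (-34 + 3698)) = 1/(-42125 + 3664) = 1/(-38461) = -1/38461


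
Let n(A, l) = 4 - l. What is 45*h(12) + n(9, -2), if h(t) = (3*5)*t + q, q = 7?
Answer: 8421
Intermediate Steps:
h(t) = 7 + 15*t (h(t) = (3*5)*t + 7 = 15*t + 7 = 7 + 15*t)
45*h(12) + n(9, -2) = 45*(7 + 15*12) + (4 - 1*(-2)) = 45*(7 + 180) + (4 + 2) = 45*187 + 6 = 8415 + 6 = 8421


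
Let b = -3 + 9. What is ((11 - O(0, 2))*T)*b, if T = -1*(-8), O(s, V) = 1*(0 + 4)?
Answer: 336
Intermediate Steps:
O(s, V) = 4 (O(s, V) = 1*4 = 4)
T = 8
b = 6
((11 - O(0, 2))*T)*b = ((11 - 1*4)*8)*6 = ((11 - 4)*8)*6 = (7*8)*6 = 56*6 = 336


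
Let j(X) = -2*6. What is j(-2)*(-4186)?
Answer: 50232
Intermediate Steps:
j(X) = -12
j(-2)*(-4186) = -12*(-4186) = 50232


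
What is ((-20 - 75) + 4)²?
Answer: 8281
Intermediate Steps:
((-20 - 75) + 4)² = (-95 + 4)² = (-91)² = 8281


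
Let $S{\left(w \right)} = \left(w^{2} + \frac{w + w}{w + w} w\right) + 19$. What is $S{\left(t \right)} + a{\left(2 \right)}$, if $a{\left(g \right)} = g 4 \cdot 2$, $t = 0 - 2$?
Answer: $37$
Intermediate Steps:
$t = -2$ ($t = 0 - 2 = -2$)
$a{\left(g \right)} = 8 g$ ($a{\left(g \right)} = 4 g 2 = 8 g$)
$S{\left(w \right)} = 19 + w + w^{2}$ ($S{\left(w \right)} = \left(w^{2} + \frac{2 w}{2 w} w\right) + 19 = \left(w^{2} + 2 w \frac{1}{2 w} w\right) + 19 = \left(w^{2} + 1 w\right) + 19 = \left(w^{2} + w\right) + 19 = \left(w + w^{2}\right) + 19 = 19 + w + w^{2}$)
$S{\left(t \right)} + a{\left(2 \right)} = \left(19 - 2 + \left(-2\right)^{2}\right) + 8 \cdot 2 = \left(19 - 2 + 4\right) + 16 = 21 + 16 = 37$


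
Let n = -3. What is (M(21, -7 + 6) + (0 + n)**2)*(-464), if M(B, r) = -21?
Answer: 5568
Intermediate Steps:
(M(21, -7 + 6) + (0 + n)**2)*(-464) = (-21 + (0 - 3)**2)*(-464) = (-21 + (-3)**2)*(-464) = (-21 + 9)*(-464) = -12*(-464) = 5568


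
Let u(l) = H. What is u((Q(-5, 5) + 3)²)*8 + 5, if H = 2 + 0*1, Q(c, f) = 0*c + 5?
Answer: 21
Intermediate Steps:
Q(c, f) = 5 (Q(c, f) = 0 + 5 = 5)
H = 2 (H = 2 + 0 = 2)
u(l) = 2
u((Q(-5, 5) + 3)²)*8 + 5 = 2*8 + 5 = 16 + 5 = 21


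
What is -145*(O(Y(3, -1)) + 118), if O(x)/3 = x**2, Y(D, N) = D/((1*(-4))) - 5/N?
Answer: -399475/16 ≈ -24967.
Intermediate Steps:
Y(D, N) = -5/N - D/4 (Y(D, N) = D/(-4) - 5/N = D*(-1/4) - 5/N = -D/4 - 5/N = -5/N - D/4)
O(x) = 3*x**2
-145*(O(Y(3, -1)) + 118) = -145*(3*(-5/(-1) - 1/4*3)**2 + 118) = -145*(3*(-5*(-1) - 3/4)**2 + 118) = -145*(3*(5 - 3/4)**2 + 118) = -145*(3*(17/4)**2 + 118) = -145*(3*(289/16) + 118) = -145*(867/16 + 118) = -145*2755/16 = -399475/16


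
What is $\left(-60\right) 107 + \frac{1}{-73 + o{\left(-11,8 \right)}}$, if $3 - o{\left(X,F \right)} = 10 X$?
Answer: $- \frac{256799}{40} \approx -6420.0$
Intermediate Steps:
$o{\left(X,F \right)} = 3 - 10 X$
$\left(-60\right) 107 + \frac{1}{-73 + o{\left(-11,8 \right)}} = \left(-60\right) 107 + \frac{1}{-73 + \left(3 - -110\right)} = -6420 + \frac{1}{-73 + \left(3 + 110\right)} = -6420 + \frac{1}{-73 + 113} = -6420 + \frac{1}{40} = - \frac{256799}{40}$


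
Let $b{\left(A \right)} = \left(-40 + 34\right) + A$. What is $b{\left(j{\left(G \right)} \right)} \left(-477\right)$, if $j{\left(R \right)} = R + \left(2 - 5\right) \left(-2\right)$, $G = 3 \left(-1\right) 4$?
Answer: $5724$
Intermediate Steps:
$G = -12$ ($G = \left(-3\right) 4 = -12$)
$j{\left(R \right)} = 6 + R$ ($j{\left(R \right)} = R - -6 = R + 6 = 6 + R$)
$b{\left(A \right)} = -6 + A$
$b{\left(j{\left(G \right)} \right)} \left(-477\right) = \left(-6 + \left(6 - 12\right)\right) \left(-477\right) = \left(-6 - 6\right) \left(-477\right) = \left(-12\right) \left(-477\right) = 5724$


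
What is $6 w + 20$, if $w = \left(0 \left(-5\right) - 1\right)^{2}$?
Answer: $26$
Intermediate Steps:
$w = 1$ ($w = \left(0 - 1\right)^{2} = \left(-1\right)^{2} = 1$)
$6 w + 20 = 6 \cdot 1 + 20 = 6 + 20 = 26$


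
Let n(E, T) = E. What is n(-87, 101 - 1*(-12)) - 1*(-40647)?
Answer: 40560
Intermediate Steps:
n(-87, 101 - 1*(-12)) - 1*(-40647) = -87 - 1*(-40647) = -87 + 40647 = 40560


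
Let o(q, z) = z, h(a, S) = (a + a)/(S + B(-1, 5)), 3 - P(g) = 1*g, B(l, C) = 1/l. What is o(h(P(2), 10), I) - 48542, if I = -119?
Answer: -48661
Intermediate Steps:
P(g) = 3 - g
h(a, S) = 2*a/(-1 + S) (h(a, S) = (a + a)/(S + 1/(-1)) = (2*a)/(S - 1) = (2*a)/(-1 + S) = 2*a/(-1 + S))
o(h(P(2), 10), I) - 48542 = -119 - 48542 = -48661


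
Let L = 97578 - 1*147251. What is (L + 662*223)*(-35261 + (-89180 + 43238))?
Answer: -7954077459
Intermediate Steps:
L = -49673 (L = 97578 - 147251 = -49673)
(L + 662*223)*(-35261 + (-89180 + 43238)) = (-49673 + 662*223)*(-35261 + (-89180 + 43238)) = (-49673 + 147626)*(-35261 - 45942) = 97953*(-81203) = -7954077459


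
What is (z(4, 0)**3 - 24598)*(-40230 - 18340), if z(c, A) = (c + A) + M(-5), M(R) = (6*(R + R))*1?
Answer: 11726533980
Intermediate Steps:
M(R) = 12*R (M(R) = (6*(2*R))*1 = (12*R)*1 = 12*R)
z(c, A) = -60 + A + c (z(c, A) = (c + A) + 12*(-5) = (A + c) - 60 = -60 + A + c)
(z(4, 0)**3 - 24598)*(-40230 - 18340) = ((-60 + 0 + 4)**3 - 24598)*(-40230 - 18340) = ((-56)**3 - 24598)*(-58570) = (-175616 - 24598)*(-58570) = -200214*(-58570) = 11726533980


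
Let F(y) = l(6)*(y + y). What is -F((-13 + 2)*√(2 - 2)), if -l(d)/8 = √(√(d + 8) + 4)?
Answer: 0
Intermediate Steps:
l(d) = -8*√(4 + √(8 + d)) (l(d) = -8*√(√(d + 8) + 4) = -8*√(√(8 + d) + 4) = -8*√(4 + √(8 + d)))
F(y) = -16*y*√(4 + √14) (F(y) = (-8*√(4 + √(8 + 6)))*(y + y) = (-8*√(4 + √14))*(2*y) = -16*y*√(4 + √14))
-F((-13 + 2)*√(2 - 2)) = -(-16)*(-13 + 2)*√(2 - 2)*√(4 + √14) = -(-16)*(-11*√0)*√(4 + √14) = -(-16)*(-11*0)*√(4 + √14) = -(-16)*0*√(4 + √14) = -1*0 = 0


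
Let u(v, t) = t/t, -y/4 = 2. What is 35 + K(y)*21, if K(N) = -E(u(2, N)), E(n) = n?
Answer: 14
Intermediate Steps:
y = -8 (y = -4*2 = -8)
u(v, t) = 1
K(N) = -1 (K(N) = -1*1 = -1)
35 + K(y)*21 = 35 - 1*21 = 35 - 21 = 14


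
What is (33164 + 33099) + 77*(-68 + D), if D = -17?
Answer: 59718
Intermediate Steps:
(33164 + 33099) + 77*(-68 + D) = (33164 + 33099) + 77*(-68 - 17) = 66263 + 77*(-85) = 66263 - 6545 = 59718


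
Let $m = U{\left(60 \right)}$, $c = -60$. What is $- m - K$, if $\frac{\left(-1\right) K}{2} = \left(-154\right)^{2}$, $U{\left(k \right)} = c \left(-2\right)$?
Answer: $47312$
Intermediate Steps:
$U{\left(k \right)} = 120$ ($U{\left(k \right)} = \left(-60\right) \left(-2\right) = 120$)
$K = -47432$ ($K = - 2 \left(-154\right)^{2} = \left(-2\right) 23716 = -47432$)
$m = 120$
$- m - K = \left(-1\right) 120 - -47432 = -120 + 47432 = 47312$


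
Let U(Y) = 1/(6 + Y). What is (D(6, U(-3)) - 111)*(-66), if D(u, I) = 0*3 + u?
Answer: 6930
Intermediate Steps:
D(u, I) = u (D(u, I) = 0 + u = u)
(D(6, U(-3)) - 111)*(-66) = (6 - 111)*(-66) = -105*(-66) = 6930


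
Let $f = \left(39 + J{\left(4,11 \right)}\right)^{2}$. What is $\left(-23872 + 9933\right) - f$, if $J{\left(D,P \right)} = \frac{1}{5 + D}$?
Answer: $- \frac{1252963}{81} \approx -15469.0$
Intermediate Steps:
$f = \frac{123904}{81}$ ($f = \left(39 + \frac{1}{5 + 4}\right)^{2} = \left(39 + \frac{1}{9}\right)^{2} = \left(\frac{352}{9}\right)^{2} = \frac{123904}{81} \approx 1529.7$)
$\left(-23872 + 9933\right) - f = \left(-23872 + 9933\right) - \frac{123904}{81} = -13939 - \frac{123904}{81} = - \frac{1252963}{81}$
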